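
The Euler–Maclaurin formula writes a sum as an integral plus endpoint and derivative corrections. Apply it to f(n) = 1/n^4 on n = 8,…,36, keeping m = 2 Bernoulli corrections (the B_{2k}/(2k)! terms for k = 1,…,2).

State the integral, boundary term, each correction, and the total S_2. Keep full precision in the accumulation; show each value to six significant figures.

The integral term ∫_8^36 1/x^4 dx = 0.000643897.
½[f(8) + f(36)] = ½[0.000244141 + 5.95374e-07] = 0.000122368.
Integral + boundary = 0.000766265.
Correction k=1: B_{2}/2! · (f^{(1)}(36) − f^{(1)}(8)) = 1/12 · (-6.61527e-08 − (-0.000122070)) = 1.01670e-05.
Running total after k=1: 0.000776432.
Correction k=2: B_{4}/4! · (f^{(3)}(36) − f^{(3)}(8)) = −1/720 · (-1.53131e-09 − (-5.72205e-05)) = -7.94707e-08.

S_2 ≈ 0.000776353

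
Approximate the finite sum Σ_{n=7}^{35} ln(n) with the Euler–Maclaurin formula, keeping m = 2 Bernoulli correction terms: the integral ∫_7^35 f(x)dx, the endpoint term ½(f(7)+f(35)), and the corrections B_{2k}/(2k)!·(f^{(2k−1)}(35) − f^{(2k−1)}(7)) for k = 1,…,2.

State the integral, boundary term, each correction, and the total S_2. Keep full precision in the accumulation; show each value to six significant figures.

S_2 ≈ 85.5569

∫_7^35 ln(x) dx evaluates to 82.8158.
½[f(7) + f(35)] = ½[1.94591 + 3.55535] = 2.75063.
So far: 85.5664.
Correction k=1: B_{2}/2! · (f^{(1)}(35) − f^{(1)}(7)) = 1/12 · (0.0285714 − 0.142857) = -0.00952381.
Running total after k=1: 85.5569.
Correction k=2: B_{4}/4! · (f^{(3)}(35) − f^{(3)}(7)) = −1/720 · (4.66472e-05 − 0.00583090) = 8.03369e-06.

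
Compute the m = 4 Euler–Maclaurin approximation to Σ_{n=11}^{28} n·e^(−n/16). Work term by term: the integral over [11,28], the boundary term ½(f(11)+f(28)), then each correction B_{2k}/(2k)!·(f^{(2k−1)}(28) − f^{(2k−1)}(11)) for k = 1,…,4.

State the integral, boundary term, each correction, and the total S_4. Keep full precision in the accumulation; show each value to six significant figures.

Integral: ∫_11^28 x·e^(−x/16) dx = 94.8864.
½[f(11) + f(28)] = ½[5.53115 + 4.86567] = 5.19841.
So far: 100.085.
k=1: B_{2}/(2)! × [f^{(1)}(28) − f^{(1)}(11)] = 1/12 × (-0.130330 − 0.157135) = -0.0239554.
Partial sum through k=1: 100.061.
k=2: B_{4}/(4)! × [f^{(3)}(28) − f^{(3)}(11)] = −1/720 × (0.000848506 − 0.00454218) = 5.13010e-06.
Partial sum through k=2: 100.061.
k=3: B_{6}/(6)! × [f^{(5)}(28) − f^{(5)}(11)] = 1/30240 × (8.61763e-06 − 3.30881e-05) = -8.09208e-10.
Partial sum through k=3: 100.061.
k=4: B_{8}/(8)! × [f^{(7)}(28) − f^{(7)}(11)] = −1/1209600 × (5.43781e-08 − 1.89193e-07) = 1.11454e-13.

S_4 ≈ 100.061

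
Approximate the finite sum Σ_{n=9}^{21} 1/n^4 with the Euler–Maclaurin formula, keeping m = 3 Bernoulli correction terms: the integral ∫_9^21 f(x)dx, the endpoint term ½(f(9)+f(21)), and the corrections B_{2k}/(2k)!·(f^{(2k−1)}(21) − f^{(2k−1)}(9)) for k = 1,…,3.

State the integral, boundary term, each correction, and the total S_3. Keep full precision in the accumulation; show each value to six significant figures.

S_3 ≈ 0.000505562

Integral: ∫_9^21 1/x^4 dx = 0.000421254.
Boundary: ½(f(9) + f(21)) = ½(0.000152416 + 5.14189e-06) = 7.87788e-05.
Integral + boundary = 0.000500033.
Order-1 term: 1/12 · (-9.79408e-07 − (-6.77404e-05)) = 5.56341e-06.
After k=1: 0.000505596.
Order-2 term: −1/720 · (-6.66264e-08 − (-2.50890e-05)) = -3.47533e-08.
After k=2: 0.000505562.
Order-3 term: 1/30240 · (-8.46049e-09 − (-1.73455e-05)) = 5.73315e-10.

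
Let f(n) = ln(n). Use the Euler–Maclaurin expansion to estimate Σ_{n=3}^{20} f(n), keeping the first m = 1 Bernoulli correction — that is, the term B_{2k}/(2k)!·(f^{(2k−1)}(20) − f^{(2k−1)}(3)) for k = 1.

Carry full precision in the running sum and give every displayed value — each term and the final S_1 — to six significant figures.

∫_3^20 ln(x) dx evaluates to 39.6188.
Endpoint term: (f(3) + f(20))/2 = (1.09861 + 2.99573)/2 = 2.04717.
Running total after boundary: 41.6660.
Correction k=1: B_{2}/2! · (f^{(1)}(20) − f^{(1)}(3)) = 1/12 · (0.0500000 − 0.333333) = -0.0236111.

S_1 ≈ 41.6424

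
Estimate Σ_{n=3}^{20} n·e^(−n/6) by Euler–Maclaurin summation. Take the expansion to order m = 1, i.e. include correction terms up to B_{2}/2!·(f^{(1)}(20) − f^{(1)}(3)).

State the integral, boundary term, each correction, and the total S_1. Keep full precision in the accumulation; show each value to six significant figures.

∫_3^20 x·e^(−x/6) dx evaluates to 27.1875.
Endpoint term: (f(3) + f(20))/2 = (1.81959 + 0.713480)/2 = 1.26654.
So far: 28.4540.
k=1: B_{2}/(2)! × [f^{(1)}(20) − f^{(1)}(3)] = 1/12 × (-0.0832393 − 0.303265) = -0.0322087.

S_1 ≈ 28.4218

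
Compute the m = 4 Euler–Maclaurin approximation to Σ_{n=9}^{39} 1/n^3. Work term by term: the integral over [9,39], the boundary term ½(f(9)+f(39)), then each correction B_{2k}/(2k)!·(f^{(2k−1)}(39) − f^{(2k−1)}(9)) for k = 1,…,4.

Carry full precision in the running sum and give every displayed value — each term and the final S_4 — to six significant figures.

S_4 ≈ 0.00657625

Integral: ∫_9^39 1/x^3 dx = 0.00584411.
Endpoint term: (f(9) + f(39))/2 = (0.00137174 + 1.68580e-05)/2 = 0.000694300.
Integral + boundary = 0.00653841.
Order-1 term: 1/12 · (-1.29677e-06 − (-0.000457247)) = 3.79959e-05.
After k=1: 0.00657640.
Order-2 term: −1/720 · (-1.70515e-08 − (-0.000112901)) = -1.56783e-07.
After k=2: 0.00657625.
Order-3 term: 1/30240 · (-4.70851e-10 − (-5.85410e-05)) = 1.93587e-09.
After k=3: 0.00657625.
Order-4 term: −1/1209600 · (-2.22888e-11 − (-5.20365e-05)) = -4.30196e-11.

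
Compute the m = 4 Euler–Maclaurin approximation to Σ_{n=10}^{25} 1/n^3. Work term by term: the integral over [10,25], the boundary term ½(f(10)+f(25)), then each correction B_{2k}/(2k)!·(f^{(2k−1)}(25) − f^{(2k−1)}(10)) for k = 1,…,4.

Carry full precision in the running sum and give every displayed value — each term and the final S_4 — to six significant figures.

The integral term ∫_10^25 1/x^3 dx = 0.00420000.
Boundary: ½(f(10) + f(25)) = ½(0.00100000 + 6.40000e-05) = 0.000532000.
Running total after boundary: 0.00473200.
Order-1 term: 1/12 · (-7.68000e-06 − (-0.000300000)) = 2.43600e-05.
Running total after k=1: 0.00475636.
Order-2 term: −1/720 · (-2.45760e-07 − (-6.00000e-05)) = -8.29920e-08.
Running total after k=2: 0.00475628.
Order-3 term: 1/30240 · (-1.65151e-08 − (-2.52000e-05)) = 8.32787e-10.
Running total after k=3: 0.00475628.
Order-4 term: −1/1209600 · (-1.90254e-09 − (-1.81440e-05)) = -1.49984e-11.

S_4 ≈ 0.00475628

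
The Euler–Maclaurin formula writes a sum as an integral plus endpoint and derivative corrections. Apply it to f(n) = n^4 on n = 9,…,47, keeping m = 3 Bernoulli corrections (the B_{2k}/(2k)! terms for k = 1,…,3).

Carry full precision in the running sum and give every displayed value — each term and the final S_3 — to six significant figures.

The integral term ∫_9^47 x^4 dx = 4.58572e+07.
Endpoint term: (f(9) + f(47))/2 = (6561.00 + 4.87968e+06)/2 = 2.44312e+06.
Running total after boundary: 4.83003e+07.
Order-1 term: 1/12 · (415292 − 2916.00) = 34364.7.
Running total after k=1: 4.83347e+07.
Order-2 term: −1/720 · (1128.00 − 216.000) = -1.26667.
Running total after k=2: 4.83347e+07.
Order-3 term: 1/30240 · (0.00000 − 0.00000) = 0.00000.

S_3 ≈ 4.83347e+07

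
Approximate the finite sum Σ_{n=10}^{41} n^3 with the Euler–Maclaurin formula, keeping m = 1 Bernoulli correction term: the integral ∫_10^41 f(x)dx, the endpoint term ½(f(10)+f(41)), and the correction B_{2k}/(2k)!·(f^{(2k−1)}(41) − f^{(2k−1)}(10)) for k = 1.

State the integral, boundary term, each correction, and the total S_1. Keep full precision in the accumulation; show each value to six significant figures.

Integral: ∫_10^41 x^3 dx = 703940.
½[f(10) + f(41)] = ½[1000.00 + 68921.0] = 34960.5.
Running total after boundary: 738901.
k=1: B_{2}/(2)! × [f^{(1)}(41) − f^{(1)}(10)] = 1/12 × (5043.00 − 300.000) = 395.250.

S_1 ≈ 739296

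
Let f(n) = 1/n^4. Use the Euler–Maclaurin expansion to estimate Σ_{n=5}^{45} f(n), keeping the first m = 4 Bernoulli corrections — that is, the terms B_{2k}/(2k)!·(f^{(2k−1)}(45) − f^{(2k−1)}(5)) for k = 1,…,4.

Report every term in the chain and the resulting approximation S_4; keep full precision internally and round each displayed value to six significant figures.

S_4 ≈ 0.00356777

∫_5^45 1/x^4 dx evaluates to 0.00266301.
Endpoint term: (f(5) + f(45))/2 = (0.00160000 + 2.43865e-07)/2 = 0.000800122.
Running total after boundary: 0.00346313.
Order-1 term: 1/12 · (-2.16769e-08 − (-0.00128000)) = 0.000106665.
Partial sum through k=1: 0.00356980.
Order-2 term: −1/720 · (-3.21139e-10 − (-0.00153600)) = -2.13333e-06.
Partial sum through k=2: 0.00356766.
Order-3 term: 1/30240 · (-8.88089e-12 − (-0.00344064)) = 1.13778e-07.
Partial sum through k=3: 0.00356778.
Order-4 term: −1/1209600 · (-3.94706e-13 − (-0.0123863)) = -1.02400e-08.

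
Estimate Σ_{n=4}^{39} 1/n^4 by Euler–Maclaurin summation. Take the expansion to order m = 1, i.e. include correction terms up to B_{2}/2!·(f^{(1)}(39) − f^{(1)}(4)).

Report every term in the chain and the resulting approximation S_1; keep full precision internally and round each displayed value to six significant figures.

S_1 ≈ 0.00748157

Integral: ∫_4^39 1/x^4 dx = 0.00520271.
Endpoint term: (f(4) + f(39))/2 = (0.00390625 + 4.32257e-07)/2 = 0.00195334.
Running total after boundary: 0.00715606.
Order-1 term: 1/12 · (-4.43340e-08 − (-0.00390625)) = 0.000325517.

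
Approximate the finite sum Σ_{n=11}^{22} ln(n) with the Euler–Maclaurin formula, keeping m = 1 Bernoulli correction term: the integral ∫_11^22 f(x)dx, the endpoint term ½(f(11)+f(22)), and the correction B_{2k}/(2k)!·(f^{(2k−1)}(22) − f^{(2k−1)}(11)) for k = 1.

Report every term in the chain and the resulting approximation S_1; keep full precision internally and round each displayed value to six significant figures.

S_1 ≈ 33.3668

The integral term ∫_11^22 ln(x) dx = 30.6261.
Endpoint term: (f(11) + f(22))/2 = (2.39790 + 3.09104)/2 = 2.74447.
Running total after boundary: 33.3706.
Correction k=1: B_{2}/2! · (f^{(1)}(22) − f^{(1)}(11)) = 1/12 · (0.0454545 − 0.0909091) = -0.00378788.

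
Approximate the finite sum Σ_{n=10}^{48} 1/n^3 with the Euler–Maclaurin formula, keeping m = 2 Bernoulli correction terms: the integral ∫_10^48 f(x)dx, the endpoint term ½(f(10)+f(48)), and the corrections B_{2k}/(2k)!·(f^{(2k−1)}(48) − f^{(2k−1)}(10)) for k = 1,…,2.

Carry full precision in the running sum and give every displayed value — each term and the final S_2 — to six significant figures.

S_2 ≈ 0.00531238

∫_10^48 1/x^3 dx evaluates to 0.00478299.
½[f(10) + f(48)] = ½[0.00100000 + 9.04225e-06] = 0.000504521.
Integral + boundary = 0.00528751.
k=1: B_{2}/(2)! × [f^{(1)}(48) − f^{(1)}(10)] = 1/12 × (-5.65140e-07 − (-0.000300000)) = 2.49529e-05.
Partial sum through k=1: 0.00531246.
k=2: B_{4}/(4)! × [f^{(3)}(48) − f^{(3)}(10)] = −1/720 × (-4.90573e-09 − (-6.00000e-05)) = -8.33265e-08.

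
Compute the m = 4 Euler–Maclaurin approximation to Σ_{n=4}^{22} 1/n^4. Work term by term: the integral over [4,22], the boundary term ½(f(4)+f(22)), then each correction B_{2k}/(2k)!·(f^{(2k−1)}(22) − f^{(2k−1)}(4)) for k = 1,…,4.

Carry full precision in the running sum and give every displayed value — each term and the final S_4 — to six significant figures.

S_4 ≈ 0.00744830

Integral: ∫_4^22 1/x^4 dx = 0.00517703.
Endpoint term: (f(4) + f(22))/2 = (0.00390625 + 4.26883e-06)/2 = 0.00195526.
Integral + boundary = 0.00713229.
Correction k=1: B_{2}/2! · (f^{(1)}(22) − f^{(1)}(4)) = 1/12 · (-7.76152e-07 − (-0.00390625)) = 0.000325456.
After k=1: 0.00745774.
Correction k=2: B_{4}/4! · (f^{(3)}(22) − f^{(3)}(4)) = −1/720 · (-4.81086e-08 − (-0.00732422)) = -1.01725e-05.
After k=2: 0.00744757.
Correction k=3: B_{6}/6! · (f^{(5)}(22) − f^{(5)}(4)) = 1/30240 · (-5.56628e-09 − (-0.0256348)) = 8.47710e-07.
After k=3: 0.00744842.
Correction k=4: B_{8}/8! · (f^{(7)}(22) − f^{(7)}(4)) = −1/1209600 · (-1.03505e-09 − (-0.144196)) = -1.19209e-07.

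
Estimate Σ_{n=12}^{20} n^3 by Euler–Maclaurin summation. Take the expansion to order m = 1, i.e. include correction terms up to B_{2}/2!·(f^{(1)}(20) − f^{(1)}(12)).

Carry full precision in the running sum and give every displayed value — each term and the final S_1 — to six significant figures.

Integral: ∫_12^20 x^3 dx = 34816.0.
Boundary: ½(f(12) + f(20)) = ½(1728.00 + 8000.00) = 4864.00.
So far: 39680.0.
Correction k=1: B_{2}/2! · (f^{(1)}(20) − f^{(1)}(12)) = 1/12 · (1200.00 − 432.000) = 64.0000.

S_1 ≈ 39744.0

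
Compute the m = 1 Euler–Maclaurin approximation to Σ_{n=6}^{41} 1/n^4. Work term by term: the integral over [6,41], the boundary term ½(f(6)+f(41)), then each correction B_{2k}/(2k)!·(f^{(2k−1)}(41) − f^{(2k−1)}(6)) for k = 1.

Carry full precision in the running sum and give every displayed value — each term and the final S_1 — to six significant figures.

∫_6^41 1/x^4 dx evaluates to 0.00153837.
½[f(6) + f(41)] = ½[0.000771605 + 3.53887e-07] = 0.000385979.
Integral + boundary = 0.00192435.
k=1: B_{2}/(2)! × [f^{(1)}(41) − f^{(1)}(6)] = 1/12 × (-3.45256e-08 − (-0.000514403)) = 4.28641e-05.

S_1 ≈ 0.00196722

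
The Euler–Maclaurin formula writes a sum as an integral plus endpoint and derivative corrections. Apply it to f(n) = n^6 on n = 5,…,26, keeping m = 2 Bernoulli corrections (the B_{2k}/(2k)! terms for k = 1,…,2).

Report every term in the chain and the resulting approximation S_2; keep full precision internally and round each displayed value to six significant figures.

Integral: ∫_5^26 x^6 dx = 1.14739e+09.
Boundary: ½(f(5) + f(26)) = ½(15625.0 + 3.08916e+08) = 1.54466e+08.
So far: 1.30186e+09.
k=1: B_{2}/(2)! × [f^{(1)}(26) − f^{(1)}(5)] = 1/12 × (7.12883e+07 − 18750.0) = 5.93913e+06.
Running total after k=1: 1.30780e+09.
k=2: B_{4}/(4)! × [f^{(3)}(26) − f^{(3)}(5)] = −1/720 × (2.10912e+06 − 15000.0) = -2908.50.

S_2 ≈ 1.30779e+09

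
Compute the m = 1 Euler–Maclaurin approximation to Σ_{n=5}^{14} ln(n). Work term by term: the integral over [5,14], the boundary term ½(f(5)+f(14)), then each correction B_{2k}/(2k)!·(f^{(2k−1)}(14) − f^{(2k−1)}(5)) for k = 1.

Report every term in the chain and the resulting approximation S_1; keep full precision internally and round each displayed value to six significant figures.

S_1 ≈ 22.0131

Integral: ∫_5^14 ln(x) dx = 19.8996.
½[f(5) + f(14)] = ½[1.60944 + 2.63906] = 2.12425.
Integral + boundary = 22.0239.
k=1: B_{2}/(2)! × [f^{(1)}(14) − f^{(1)}(5)] = 1/12 × (0.0714286 − 0.200000) = -0.0107143.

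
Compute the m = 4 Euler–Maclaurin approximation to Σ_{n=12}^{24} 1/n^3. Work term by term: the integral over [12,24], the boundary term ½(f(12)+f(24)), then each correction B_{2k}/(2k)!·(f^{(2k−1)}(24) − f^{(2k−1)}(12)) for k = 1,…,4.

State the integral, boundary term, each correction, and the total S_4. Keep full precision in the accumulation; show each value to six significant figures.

S_4 ≈ 0.00294096

∫_12^24 1/x^3 dx evaluates to 0.00260417.
Boundary: ½(f(12) + f(24)) = ½(0.000578704 + 7.23380e-05) = 0.000325521.
Integral + boundary = 0.00292969.
Correction k=1: B_{2}/2! · (f^{(1)}(24) − f^{(1)}(12)) = 1/12 · (-9.04225e-06 − (-0.000144676)) = 1.13028e-05.
Partial sum through k=1: 0.00294099.
Correction k=2: B_{4}/4! · (f^{(3)}(24) − f^{(3)}(12)) = −1/720 · (-3.13967e-07 − (-2.00939e-05)) = -2.74721e-08.
Partial sum through k=2: 0.00294096.
Correction k=3: B_{6}/6! · (f^{(5)}(24) − f^{(5)}(12)) = 1/30240 · (-2.28934e-08 − (-5.86071e-06)) = 1.93050e-10.
Partial sum through k=3: 0.00294096.
Correction k=4: B_{8}/8! · (f^{(7)}(24) − f^{(7)}(12)) = −1/1209600 · (-2.86168e-09 − (-2.93036e-06)) = -2.42022e-12.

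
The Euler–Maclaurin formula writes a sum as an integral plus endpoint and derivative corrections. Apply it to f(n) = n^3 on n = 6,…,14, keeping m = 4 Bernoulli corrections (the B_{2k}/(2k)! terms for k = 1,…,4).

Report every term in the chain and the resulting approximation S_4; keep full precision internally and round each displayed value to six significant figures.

S_4 ≈ 10800.0

The integral term ∫_6^14 x^3 dx = 9280.00.
Boundary: ½(f(6) + f(14)) = ½(216.000 + 2744.00) = 1480.00.
So far: 10760.0.
Order-1 term: 1/12 · (588.000 − 108.000) = 40.0000.
Running total after k=1: 10800.0.
Order-2 term: −1/720 · (6.00000 − 6.00000) = 0.00000.
Running total after k=2: 10800.0.
Order-3 term: 1/30240 · (0.00000 − 0.00000) = 0.00000.
Running total after k=3: 10800.0.
Order-4 term: −1/1209600 · (0.00000 − 0.00000) = 0.00000.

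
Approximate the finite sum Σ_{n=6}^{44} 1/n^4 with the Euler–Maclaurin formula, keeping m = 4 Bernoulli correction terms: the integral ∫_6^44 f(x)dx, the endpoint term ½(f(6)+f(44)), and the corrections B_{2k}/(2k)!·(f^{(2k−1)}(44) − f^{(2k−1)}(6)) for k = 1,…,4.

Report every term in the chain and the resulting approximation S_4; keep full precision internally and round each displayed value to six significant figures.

∫_6^44 1/x^4 dx evaluates to 0.00153930.
Endpoint term: (f(6) + f(44))/2 = (0.000771605 + 2.66802e-07)/2 = 0.000385936.
Integral + boundary = 0.00192523.
Correction k=1: B_{2}/2! · (f^{(1)}(44) − f^{(1)}(6)) = 1/12 · (-2.42547e-08 − (-0.000514403)) = 4.28649e-05.
Partial sum through k=1: 0.00196810.
Correction k=2: B_{4}/4! · (f^{(3)}(44) − f^{(3)}(6)) = −1/720 · (-3.75848e-10 − (-0.000428669)) = -5.95374e-07.
Partial sum through k=2: 0.00196750.
Correction k=3: B_{6}/6! · (f^{(5)}(44) − f^{(5)}(6)) = 1/30240 · (-1.08716e-11 − (-0.000666819)) = 2.20509e-08.
Partial sum through k=3: 0.00196752.
Correction k=4: B_{8}/8! · (f^{(7)}(44) − f^{(7)}(6)) = −1/1209600 · (-5.05397e-13 − (-0.00166705)) = -1.37818e-09.

S_4 ≈ 0.00196752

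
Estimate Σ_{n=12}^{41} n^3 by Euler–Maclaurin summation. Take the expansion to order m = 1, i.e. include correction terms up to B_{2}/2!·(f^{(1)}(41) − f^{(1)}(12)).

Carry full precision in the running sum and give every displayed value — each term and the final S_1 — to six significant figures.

The integral term ∫_12^41 x^3 dx = 701256.
Endpoint term: (f(12) + f(41))/2 = (1728.00 + 68921.0)/2 = 35324.5.
Running total after boundary: 736581.
k=1: B_{2}/(2)! × [f^{(1)}(41) − f^{(1)}(12)] = 1/12 × (5043.00 − 432.000) = 384.250.

S_1 ≈ 736965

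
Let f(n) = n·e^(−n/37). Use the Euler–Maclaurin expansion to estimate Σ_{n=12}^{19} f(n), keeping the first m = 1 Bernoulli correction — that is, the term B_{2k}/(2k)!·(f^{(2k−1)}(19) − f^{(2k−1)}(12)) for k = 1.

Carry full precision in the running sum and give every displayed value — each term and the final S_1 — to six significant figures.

S_1 ≈ 80.9709

Integral: ∫_12^19 x·e^(−x/37) dx = 70.9646.
½[f(12) + f(19)] = ½[8.67619 + 11.3694] = 10.0228.
Running total after boundary: 80.9874.
Correction k=1: B_{2}/2! · (f^{(1)}(19) − f^{(1)}(12)) = 1/12 · (0.291108 − 0.488524) = -0.0164513.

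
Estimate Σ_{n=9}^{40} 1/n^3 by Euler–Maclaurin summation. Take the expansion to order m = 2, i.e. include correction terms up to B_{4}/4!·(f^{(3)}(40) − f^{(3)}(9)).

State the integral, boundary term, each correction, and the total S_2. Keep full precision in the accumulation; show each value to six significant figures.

Integral: ∫_9^40 1/x^3 dx = 0.00586034.
½[f(9) + f(40)] = ½[0.00137174 + 1.56250e-05] = 0.000693684.
Running total after boundary: 0.00655402.
Order-1 term: 1/12 · (-1.17187e-06 − (-0.000457247)) = 3.80063e-05.
Running total after k=1: 0.00659203.
Order-2 term: −1/720 · (-1.46484e-08 − (-0.000112901)) = -1.56786e-07.

S_2 ≈ 0.00659187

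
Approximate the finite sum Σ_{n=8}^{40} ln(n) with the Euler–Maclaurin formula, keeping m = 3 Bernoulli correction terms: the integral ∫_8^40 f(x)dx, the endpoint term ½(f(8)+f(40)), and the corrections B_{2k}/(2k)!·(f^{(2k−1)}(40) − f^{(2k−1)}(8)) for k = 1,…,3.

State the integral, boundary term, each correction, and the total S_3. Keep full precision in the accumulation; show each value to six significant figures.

S_3 ≈ 101.795

∫_8^40 ln(x) dx evaluates to 98.9196.
Boundary: ½(f(8) + f(40)) = ½(2.07944 + 3.68888) = 2.88416.
So far: 101.804.
Correction k=1: B_{2}/2! · (f^{(1)}(40) − f^{(1)}(8)) = 1/12 · (0.0250000 − 0.125000) = -0.00833333.
After k=1: 101.795.
Correction k=2: B_{4}/4! · (f^{(3)}(40) − f^{(3)}(8)) = −1/720 · (3.12500e-05 − 0.00390625) = 5.38194e-06.
After k=2: 101.795.
Correction k=3: B_{6}/6! · (f^{(5)}(40) − f^{(5)}(8)) = 1/30240 · (2.34375e-07 − 0.000732422) = -2.42125e-08.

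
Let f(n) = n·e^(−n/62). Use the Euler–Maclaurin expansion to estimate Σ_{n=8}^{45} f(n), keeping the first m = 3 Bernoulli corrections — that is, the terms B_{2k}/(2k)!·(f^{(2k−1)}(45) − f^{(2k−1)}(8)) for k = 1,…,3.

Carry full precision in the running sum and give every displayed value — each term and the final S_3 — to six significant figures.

Integral: ∫_8^45 x·e^(−x/62) dx = 604.205.
Boundary: ½(f(8) + f(45)) = ½(7.03156 + 21.7770) = 14.4043.
Running total after boundary: 618.609.
Order-1 term: 1/12 · (0.132692 − 0.765533) = -0.0527368.
Partial sum through k=1: 618.556.
Order-2 term: −1/720 · (0.000286306 − 0.000656458) = 5.14100e-07.
Partial sum through k=2: 618.556.
Order-3 term: 1/30240 · (1.39982e-07 − 2.89741e-07) = -4.95234e-12.

S_3 ≈ 618.556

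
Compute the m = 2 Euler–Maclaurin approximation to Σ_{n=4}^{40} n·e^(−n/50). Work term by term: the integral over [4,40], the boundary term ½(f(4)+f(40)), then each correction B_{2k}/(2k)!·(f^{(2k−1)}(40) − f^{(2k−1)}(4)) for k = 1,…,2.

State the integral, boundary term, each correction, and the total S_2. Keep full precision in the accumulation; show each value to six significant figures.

Integral: ∫_4^40 x·e^(−x/50) dx = 470.434.
Boundary: ½(f(4) + f(40)) = ½(3.69247 + 17.9732) = 10.8328.
Integral + boundary = 481.267.
Order-1 term: 1/12 · (0.0898658 − 0.849267) = -0.0632834.
After k=1: 481.203.
Order-2 term: −1/720 · (0.000395409 − 0.00107820) = 9.48320e-07.

S_2 ≈ 481.203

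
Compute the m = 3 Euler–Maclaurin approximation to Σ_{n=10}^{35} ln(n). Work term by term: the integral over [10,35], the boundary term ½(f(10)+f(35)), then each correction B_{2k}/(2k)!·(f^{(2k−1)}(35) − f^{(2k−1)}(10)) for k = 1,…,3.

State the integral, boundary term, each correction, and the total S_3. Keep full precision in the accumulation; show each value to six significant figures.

Integral: ∫_10^35 ln(x) dx = 76.4113.
Endpoint term: (f(10) + f(35))/2 = (2.30259 + 3.55535)/2 = 2.92897.
Integral + boundary = 79.3403.
k=1: B_{2}/(2)! × [f^{(1)}(35) − f^{(1)}(10)] = 1/12 × (0.0285714 − 0.100000) = -0.00595238.
Partial sum through k=1: 79.3343.
k=2: B_{4}/(4)! × [f^{(3)}(35) − f^{(3)}(10)] = −1/720 × (4.66472e-05 − 0.00200000) = 2.71299e-06.
Partial sum through k=2: 79.3343.
k=3: B_{6}/(6)! × [f^{(5)}(35) − f^{(5)}(10)] = 1/30240 × (4.56952e-07 − 0.000240000) = -7.92140e-09.

S_3 ≈ 79.3343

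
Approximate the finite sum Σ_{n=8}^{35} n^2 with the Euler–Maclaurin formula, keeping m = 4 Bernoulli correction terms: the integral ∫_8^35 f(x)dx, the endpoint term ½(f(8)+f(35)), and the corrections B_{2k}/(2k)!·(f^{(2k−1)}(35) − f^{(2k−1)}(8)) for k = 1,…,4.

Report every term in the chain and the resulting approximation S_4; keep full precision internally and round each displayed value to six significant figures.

Integral: ∫_8^35 x^2 dx = 14121.0.
Boundary: ½(f(8) + f(35)) = ½(64.0000 + 1225.00) = 644.500.
Running total after boundary: 14765.5.
k=1: B_{2}/(2)! × [f^{(1)}(35) − f^{(1)}(8)] = 1/12 × (70.0000 − 16.0000) = 4.50000.
Running total after k=1: 14770.0.
k=2: B_{4}/(4)! × [f^{(3)}(35) − f^{(3)}(8)] = −1/720 × (0.00000 − 0.00000) = 0.00000.
Running total after k=2: 14770.0.
k=3: B_{6}/(6)! × [f^{(5)}(35) − f^{(5)}(8)] = 1/30240 × (0.00000 − 0.00000) = 0.00000.
Running total after k=3: 14770.0.
k=4: B_{8}/(8)! × [f^{(7)}(35) − f^{(7)}(8)] = −1/1209600 × (0.00000 − 0.00000) = 0.00000.

S_4 ≈ 14770.0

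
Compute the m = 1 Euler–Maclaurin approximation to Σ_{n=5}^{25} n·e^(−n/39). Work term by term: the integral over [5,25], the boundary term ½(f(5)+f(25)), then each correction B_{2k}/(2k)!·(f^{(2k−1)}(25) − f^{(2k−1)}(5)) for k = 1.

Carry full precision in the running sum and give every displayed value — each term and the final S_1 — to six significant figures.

∫_5^25 x·e^(−x/39) dx evaluates to 194.746.
Boundary: ½(f(5) + f(25)) = ½(4.39836 + 13.1688) = 8.78358.
So far: 203.530.
Order-1 term: 1/12 · (0.189090 − 0.766894) = -0.0481503.

S_1 ≈ 203.481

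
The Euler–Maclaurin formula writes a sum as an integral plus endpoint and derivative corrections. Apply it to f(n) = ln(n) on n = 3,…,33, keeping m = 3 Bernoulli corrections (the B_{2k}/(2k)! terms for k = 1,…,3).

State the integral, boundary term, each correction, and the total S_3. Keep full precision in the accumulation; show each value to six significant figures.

The integral term ∫_3^33 ln(x) dx = 82.0889.
½[f(3) + f(33)] = ½[1.09861 + 3.49651] = 2.29756.
Running total after boundary: 84.3865.
Correction k=1: B_{2}/2! · (f^{(1)}(33) − f^{(1)}(3)) = 1/12 · (0.0303030 − 0.333333) = -0.0252525.
After k=1: 84.3612.
Correction k=2: B_{4}/4! · (f^{(3)}(33) − f^{(3)}(3)) = −1/720 · (5.56529e-05 − 0.0740741) = 0.000102803.
After k=2: 84.3613.
Correction k=3: B_{6}/6! · (f^{(5)}(33) − f^{(5)}(3)) = 1/30240 · (6.13256e-07 − 0.0987654) = -3.26603e-06.

S_3 ≈ 84.3613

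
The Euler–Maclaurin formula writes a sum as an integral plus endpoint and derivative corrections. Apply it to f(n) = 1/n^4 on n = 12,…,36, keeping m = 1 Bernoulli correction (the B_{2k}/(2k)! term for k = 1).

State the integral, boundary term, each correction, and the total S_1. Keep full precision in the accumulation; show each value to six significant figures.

The integral term ∫_12^36 1/x^4 dx = 0.000185757.
Endpoint term: (f(12) + f(36))/2 = (4.82253e-05 + 5.95374e-07)/2 = 2.44103e-05.
So far: 0.000210167.
Correction k=1: B_{2}/2! · (f^{(1)}(36) − f^{(1)}(12)) = 1/12 · (-6.61527e-08 − (-1.60751e-05)) = 1.33408e-06.

S_1 ≈ 0.000211501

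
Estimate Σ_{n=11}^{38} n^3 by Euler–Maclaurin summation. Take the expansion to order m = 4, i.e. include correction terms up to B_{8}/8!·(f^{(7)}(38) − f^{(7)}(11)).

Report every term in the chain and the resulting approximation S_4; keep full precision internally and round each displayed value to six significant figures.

Integral: ∫_11^38 x^3 dx = 517624.
Boundary: ½(f(11) + f(38)) = ½(1331.00 + 54872.0) = 28101.5.
Running total after boundary: 545725.
k=1: B_{2}/(2)! × [f^{(1)}(38) − f^{(1)}(11)] = 1/12 × (4332.00 − 363.000) = 330.750.
Running total after k=1: 546056.
k=2: B_{4}/(4)! × [f^{(3)}(38) − f^{(3)}(11)] = −1/720 × (6.00000 − 6.00000) = 0.00000.
Running total after k=2: 546056.
k=3: B_{6}/(6)! × [f^{(5)}(38) − f^{(5)}(11)] = 1/30240 × (0.00000 − 0.00000) = 0.00000.
Running total after k=3: 546056.
k=4: B_{8}/(8)! × [f^{(7)}(38) − f^{(7)}(11)] = −1/1209600 × (0.00000 − 0.00000) = 0.00000.

S_4 ≈ 546056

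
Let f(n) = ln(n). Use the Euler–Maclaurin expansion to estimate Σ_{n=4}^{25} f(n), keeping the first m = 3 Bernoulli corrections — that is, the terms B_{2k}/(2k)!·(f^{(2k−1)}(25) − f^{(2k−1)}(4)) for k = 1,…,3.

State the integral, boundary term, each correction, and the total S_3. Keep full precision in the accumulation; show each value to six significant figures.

S_3 ≈ 56.2118

∫_4^25 ln(x) dx evaluates to 53.9267.
Boundary: ½(f(4) + f(25)) = ½(1.38629 + 3.21888) = 2.30259.
So far: 56.2293.
k=1: B_{2}/(2)! × [f^{(1)}(25) − f^{(1)}(4)] = 1/12 × (0.0400000 − 0.250000) = -0.0175000.
After k=1: 56.2118.
k=2: B_{4}/(4)! × [f^{(3)}(25) − f^{(3)}(4)] = −1/720 × (0.000128000 − 0.0312500) = 4.32250e-05.
After k=2: 56.2118.
k=3: B_{6}/(6)! × [f^{(5)}(25) − f^{(5)}(4)] = 1/30240 × (2.45760e-06 − 0.0234375) = -7.74968e-07.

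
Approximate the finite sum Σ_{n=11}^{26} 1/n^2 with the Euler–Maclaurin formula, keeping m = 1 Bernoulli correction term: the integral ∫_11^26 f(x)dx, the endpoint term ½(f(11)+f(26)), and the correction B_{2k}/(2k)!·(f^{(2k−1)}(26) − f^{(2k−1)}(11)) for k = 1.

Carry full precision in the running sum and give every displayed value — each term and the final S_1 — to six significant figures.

Integral: ∫_11^26 1/x^2 dx = 0.0524476.
½[f(11) + f(26)] = ½[0.00826446 + 0.00147929] = 0.00487188.
Integral + boundary = 0.0573194.
Correction k=1: B_{2}/2! · (f^{(1)}(26) − f^{(1)}(11)) = 1/12 · (-0.000113792 − (-0.00150263)) = 0.000115737.

S_1 ≈ 0.0574352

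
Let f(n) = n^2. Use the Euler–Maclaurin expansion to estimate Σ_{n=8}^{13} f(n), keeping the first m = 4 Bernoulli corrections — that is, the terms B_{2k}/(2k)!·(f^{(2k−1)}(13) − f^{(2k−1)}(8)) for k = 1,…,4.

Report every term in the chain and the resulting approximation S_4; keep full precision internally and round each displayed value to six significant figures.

∫_8^13 x^2 dx evaluates to 561.667.
Endpoint term: (f(8) + f(13))/2 = (64.0000 + 169.000)/2 = 116.500.
Running total after boundary: 678.167.
Correction k=1: B_{2}/2! · (f^{(1)}(13) − f^{(1)}(8)) = 1/12 · (26.0000 − 16.0000) = 0.833333.
After k=1: 679.000.
Correction k=2: B_{4}/4! · (f^{(3)}(13) − f^{(3)}(8)) = −1/720 · (0.00000 − 0.00000) = 0.00000.
After k=2: 679.000.
Correction k=3: B_{6}/6! · (f^{(5)}(13) − f^{(5)}(8)) = 1/30240 · (0.00000 − 0.00000) = 0.00000.
After k=3: 679.000.
Correction k=4: B_{8}/8! · (f^{(7)}(13) − f^{(7)}(8)) = −1/1209600 · (0.00000 − 0.00000) = 0.00000.

S_4 ≈ 679.000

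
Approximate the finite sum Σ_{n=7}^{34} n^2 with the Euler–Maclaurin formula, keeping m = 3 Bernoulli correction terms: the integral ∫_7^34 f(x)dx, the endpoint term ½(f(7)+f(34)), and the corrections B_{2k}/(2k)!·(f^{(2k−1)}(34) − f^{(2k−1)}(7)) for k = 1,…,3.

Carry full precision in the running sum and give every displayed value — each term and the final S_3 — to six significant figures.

∫_7^34 x^2 dx evaluates to 12987.0.
½[f(7) + f(34)] = ½[49.0000 + 1156.00] = 602.500.
So far: 13589.5.
Correction k=1: B_{2}/2! · (f^{(1)}(34) − f^{(1)}(7)) = 1/12 · (68.0000 − 14.0000) = 4.50000.
Running total after k=1: 13594.0.
Correction k=2: B_{4}/4! · (f^{(3)}(34) − f^{(3)}(7)) = −1/720 · (0.00000 − 0.00000) = 0.00000.
Running total after k=2: 13594.0.
Correction k=3: B_{6}/6! · (f^{(5)}(34) − f^{(5)}(7)) = 1/30240 · (0.00000 − 0.00000) = 0.00000.

S_3 ≈ 13594.0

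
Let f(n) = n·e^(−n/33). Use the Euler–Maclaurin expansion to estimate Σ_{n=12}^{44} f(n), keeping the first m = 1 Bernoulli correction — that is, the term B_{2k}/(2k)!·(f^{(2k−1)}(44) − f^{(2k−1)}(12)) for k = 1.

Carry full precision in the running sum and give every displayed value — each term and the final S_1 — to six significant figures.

∫_12^44 x·e^(−x/33) dx evaluates to 362.488.
Boundary: ½(f(12) + f(44)) = ½(8.34173 + 11.5983) = 9.97000.
Running total after boundary: 372.458.
Correction k=1: B_{2}/2! · (f^{(1)}(44) − f^{(1)}(12)) = 1/12 · (-0.0878657 − 0.442364) = -0.0441858.

S_1 ≈ 372.414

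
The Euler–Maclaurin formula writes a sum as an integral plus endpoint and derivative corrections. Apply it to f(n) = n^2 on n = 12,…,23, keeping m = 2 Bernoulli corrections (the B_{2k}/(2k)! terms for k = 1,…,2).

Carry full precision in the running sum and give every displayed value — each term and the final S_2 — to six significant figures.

S_2 ≈ 3818.00

The integral term ∫_12^23 x^2 dx = 3479.67.
Boundary: ½(f(12) + f(23)) = ½(144.000 + 529.000) = 336.500.
So far: 3816.17.
Order-1 term: 1/12 · (46.0000 − 24.0000) = 1.83333.
Partial sum through k=1: 3818.00.
Order-2 term: −1/720 · (0.00000 − 0.00000) = 0.00000.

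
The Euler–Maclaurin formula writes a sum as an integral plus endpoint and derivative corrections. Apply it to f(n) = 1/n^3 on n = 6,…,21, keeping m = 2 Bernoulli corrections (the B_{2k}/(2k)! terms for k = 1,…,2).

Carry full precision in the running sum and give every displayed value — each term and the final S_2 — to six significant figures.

The integral term ∫_6^21 1/x^3 dx = 0.0127551.
½[f(6) + f(21)] = ½[0.00462963 + 0.000107980] = 0.00236880.
Running total after boundary: 0.0151239.
Order-1 term: 1/12 · (-1.54257e-05 − (-0.00231481)) = 0.000191616.
Partial sum through k=1: 0.0153155.
Order-2 term: −1/720 · (-6.99577e-07 − (-0.00128601)) = -1.78515e-06.

S_2 ≈ 0.0153137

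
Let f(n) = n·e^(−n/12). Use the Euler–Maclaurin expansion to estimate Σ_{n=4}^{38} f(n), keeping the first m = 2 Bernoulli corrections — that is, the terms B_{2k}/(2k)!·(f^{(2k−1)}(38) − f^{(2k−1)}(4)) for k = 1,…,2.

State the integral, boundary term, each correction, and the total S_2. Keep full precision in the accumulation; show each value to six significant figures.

∫_4^38 x·e^(−x/12) dx evaluates to 112.288.
Endpoint term: (f(4) + f(38))/2 = (2.86613 + 1.60147)/2 = 2.23380.
Integral + boundary = 114.522.
k=1: B_{2}/(2)! × [f^{(1)}(38) − f^{(1)}(4)] = 1/12 × (-0.0913117 − 0.477688) = -0.0474166.
Partial sum through k=1: 114.474.
k=2: B_{4}/(4)! × [f^{(3)}(38) − f^{(3)}(4)] = −1/720 × (-4.87776e-05 − 0.0132691) = 1.84970e-05.

S_2 ≈ 114.474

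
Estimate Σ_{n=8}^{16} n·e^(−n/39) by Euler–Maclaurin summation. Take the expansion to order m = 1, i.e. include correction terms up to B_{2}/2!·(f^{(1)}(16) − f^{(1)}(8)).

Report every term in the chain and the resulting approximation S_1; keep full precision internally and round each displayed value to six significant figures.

The integral term ∫_8^16 x·e^(−x/39) dx = 69.8923.
Boundary: ½(f(8) + f(16)) = ½(6.51634 + 10.6157) = 8.56601.
Running total after boundary: 78.4583.
k=1: B_{2}/(2)! × [f^{(1)}(16) − f^{(1)}(8)] = 1/12 × (0.391283 − 0.647457) = -0.0213478.

S_1 ≈ 78.4369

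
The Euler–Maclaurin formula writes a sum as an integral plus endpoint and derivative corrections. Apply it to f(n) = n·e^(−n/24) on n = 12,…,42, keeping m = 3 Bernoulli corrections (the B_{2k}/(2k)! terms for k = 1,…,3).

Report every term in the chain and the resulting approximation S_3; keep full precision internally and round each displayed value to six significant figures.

S_3 ≈ 256.037

The integral term ∫_12^42 x·e^(−x/24) dx = 248.785.
½[f(12) + f(42)] = ½[7.27837 + 7.29851] = 7.28844.
Integral + boundary = 256.073.
Order-1 term: 1/12 · (-0.130330 − 0.303265) = -0.0361330.
Partial sum through k=1: 256.037.
Order-2 term: −1/720 · (0.000377114 − 0.00263251) = 3.13250e-06.
Partial sum through k=2: 256.037.
Order-3 term: 1/30240 · (1.70225e-06 − 8.22660e-06) = -2.15752e-10.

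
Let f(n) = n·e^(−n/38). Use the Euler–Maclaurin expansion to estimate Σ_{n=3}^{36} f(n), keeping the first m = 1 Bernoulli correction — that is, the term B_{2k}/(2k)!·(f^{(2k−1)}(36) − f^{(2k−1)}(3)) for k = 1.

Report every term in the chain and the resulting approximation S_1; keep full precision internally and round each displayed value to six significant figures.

S_1 ≈ 357.645

The integral term ∫_3^36 x·e^(−x/38) dx = 349.349.
½[f(3) + f(36)] = ½[2.77227 + 13.9594] = 8.36581.
Integral + boundary = 357.714.
Correction k=1: B_{2}/2! · (f^{(1)}(36) − f^{(1)}(3)) = 1/12 · (0.0204084 − 0.851134) = -0.0692271.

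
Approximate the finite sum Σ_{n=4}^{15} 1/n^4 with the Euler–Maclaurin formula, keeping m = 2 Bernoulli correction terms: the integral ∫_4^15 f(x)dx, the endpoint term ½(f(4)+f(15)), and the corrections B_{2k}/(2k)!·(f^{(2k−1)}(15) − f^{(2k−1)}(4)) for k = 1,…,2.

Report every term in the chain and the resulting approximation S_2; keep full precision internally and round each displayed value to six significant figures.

∫_4^15 1/x^4 dx evaluates to 0.00510957.
Boundary: ½(f(4) + f(15)) = ½(0.00390625 + 1.97531e-05) = 0.00196300.
Running total after boundary: 0.00707257.
k=1: B_{2}/(2)! × [f^{(1)}(15) − f^{(1)}(4)] = 1/12 × (-5.26749e-06 − (-0.00390625)) = 0.000325082.
Running total after k=1: 0.00739765.
k=2: B_{4}/(4)! × [f^{(3)}(15) − f^{(3)}(4)] = −1/720 × (-7.02332e-07 − (-0.00732422)) = -1.01716e-05.

S_2 ≈ 0.00738748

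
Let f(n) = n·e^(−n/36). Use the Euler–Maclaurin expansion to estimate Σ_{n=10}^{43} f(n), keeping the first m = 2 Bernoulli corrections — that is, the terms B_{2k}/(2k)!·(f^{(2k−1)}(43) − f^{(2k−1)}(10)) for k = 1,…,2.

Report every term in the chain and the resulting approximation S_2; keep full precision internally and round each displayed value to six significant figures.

S_2 ≈ 403.242

∫_10^43 x·e^(−x/36) dx evaluates to 392.994.
Boundary: ½(f(10) + f(43)) = ½(7.57465 + 13.0235) = 10.2991.
Running total after boundary: 403.293.
k=1: B_{2}/(2)! × [f^{(1)}(43) − f^{(1)}(10)] = 1/12 × (-0.0588918 − 0.547058) = -0.0504958.
Running total after k=1: 403.242.
k=2: B_{4}/(4)! × [f^{(3)}(43) − f^{(3)}(10)] = −1/720 × (0.000421954 − 0.00159104) = 1.62373e-06.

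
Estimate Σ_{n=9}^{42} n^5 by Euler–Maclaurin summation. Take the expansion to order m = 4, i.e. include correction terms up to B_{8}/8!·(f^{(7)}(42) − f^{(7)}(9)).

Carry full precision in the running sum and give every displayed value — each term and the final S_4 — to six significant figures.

The integral term ∫_9^42 x^5 dx = 9.14750e+08.
Endpoint term: (f(9) + f(42))/2 = (59049.0 + 1.30691e+08)/2 = 6.53751e+07.
Running total after boundary: 9.80125e+08.
Correction k=1: B_{2}/2! · (f^{(1)}(42) − f^{(1)}(9)) = 1/12 · (1.55585e+07 − 32805.0) = 1.29381e+06.
Partial sum through k=1: 9.81419e+08.
Correction k=2: B_{4}/4! · (f^{(3)}(42) − f^{(3)}(9)) = −1/720 · (105840 − 4860.00) = -140.250.
Partial sum through k=2: 9.81419e+08.
Correction k=3: B_{6}/6! · (f^{(5)}(42) − f^{(5)}(9)) = 1/30240 · (120.000 − 120.000) = 0.00000.
Partial sum through k=3: 9.81419e+08.
Correction k=4: B_{8}/8! · (f^{(7)}(42) − f^{(7)}(9)) = −1/1209600 · (0.00000 − 0.00000) = 0.00000.

S_4 ≈ 9.81419e+08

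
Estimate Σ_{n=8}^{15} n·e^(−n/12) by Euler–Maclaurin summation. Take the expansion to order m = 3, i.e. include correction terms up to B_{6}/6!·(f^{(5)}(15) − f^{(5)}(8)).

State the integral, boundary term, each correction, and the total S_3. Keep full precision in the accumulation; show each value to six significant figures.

S_3 ≈ 34.5748

∫_8^15 x·e^(−x/12) dx evaluates to 30.3926.
Boundary: ½(f(8) + f(15)) = ½(4.10734 + 4.29757) = 4.20245.
Integral + boundary = 34.5950.
Correction k=1: B_{2}/2! · (f^{(1)}(15) − f^{(1)}(8)) = 1/12 · (-0.0716262 − 0.171139) = -0.0202304.
Running total after k=1: 34.5748.
Correction k=2: B_{4}/4! · (f^{(3)}(15) − f^{(3)}(8)) = −1/720 · (0.00348183 − 0.00831926) = 6.71865e-06.
Running total after k=2: 34.5748.
Correction k=3: B_{6}/6! · (f^{(5)}(15) − f^{(5)}(8)) = 1/30240 · (5.18129e-05 − 0.000107292) = -1.83463e-09.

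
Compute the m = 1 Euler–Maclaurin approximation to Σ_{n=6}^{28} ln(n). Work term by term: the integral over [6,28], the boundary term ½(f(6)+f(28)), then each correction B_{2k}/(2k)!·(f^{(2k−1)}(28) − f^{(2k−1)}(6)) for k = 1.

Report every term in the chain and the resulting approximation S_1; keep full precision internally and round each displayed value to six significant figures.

S_1 ≈ 63.1022

Integral: ∫_6^28 ln(x) dx = 60.5512.
Endpoint term: (f(6) + f(28))/2 = (1.79176 + 3.33220)/2 = 2.56198.
Running total after boundary: 63.1132.
Order-1 term: 1/12 · (0.0357143 − 0.166667) = -0.0109127.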